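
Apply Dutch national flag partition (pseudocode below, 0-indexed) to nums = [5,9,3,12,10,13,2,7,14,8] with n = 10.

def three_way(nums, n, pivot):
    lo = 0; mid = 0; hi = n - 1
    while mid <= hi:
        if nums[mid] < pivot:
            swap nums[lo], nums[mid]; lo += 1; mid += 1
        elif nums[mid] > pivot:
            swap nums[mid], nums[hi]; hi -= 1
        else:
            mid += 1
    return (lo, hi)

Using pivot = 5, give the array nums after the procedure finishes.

[2,3,5,10,13,12,7,14,8,9]

lo=0 mid=0 hi=9
5=5: mid=1
9>5: swap(1,9), hi=8 ⇒ [5,8,3,12,10,13,2,7,14,9]
8>5: swap(1,8), hi=7 ⇒ [5,14,3,12,10,13,2,7,8,9]
14>5: swap(1,7), hi=6 ⇒ [5,7,3,12,10,13,2,14,8,9]
7>5: swap(1,6), hi=5 ⇒ [5,2,3,12,10,13,7,14,8,9]
2<5: swap(0,1), lo=1 mid=2 ⇒ [2,5,3,12,10,13,7,14,8,9]
3<5: swap(1,2), lo=2 mid=3 ⇒ [2,3,5,12,10,13,7,14,8,9]
12>5: swap(3,5), hi=4 ⇒ [2,3,5,13,10,12,7,14,8,9]
13>5: swap(3,4), hi=3 ⇒ [2,3,5,10,13,12,7,14,8,9]
10>5: swap(3,3), hi=2 ⇒ [2,3,5,10,13,12,7,14,8,9]
done. lo=2 hi=2; nums=[2,3,5,10,13,12,7,14,8,9]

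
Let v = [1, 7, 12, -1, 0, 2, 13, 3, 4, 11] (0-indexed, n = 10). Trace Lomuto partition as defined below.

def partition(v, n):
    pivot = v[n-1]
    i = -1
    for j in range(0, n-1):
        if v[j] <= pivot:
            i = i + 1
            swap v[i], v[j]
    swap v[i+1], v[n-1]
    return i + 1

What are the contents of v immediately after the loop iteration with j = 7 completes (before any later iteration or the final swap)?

[1, 7, -1, 0, 2, 3, 13, 12, 4, 11]

pivot = v[9] = 11; i = -1
j=0: v[0]=1 ≤ 11 → i=0, swap v[0],v[0] (no change) → [1, 7, 12, -1, 0, 2, 13, 3, 4, 11]
j=1: v[1]=7 ≤ 11 → i=1, swap v[1],v[1] (no change) → [1, 7, 12, -1, 0, 2, 13, 3, 4, 11]
j=2: v[2]=12 > 11 → no swap
j=3: v[3]=-1 ≤ 11 → i=2, swap v[2],v[3] → [1, 7, -1, 12, 0, 2, 13, 3, 4, 11]
j=4: v[4]=0 ≤ 11 → i=3, swap v[3],v[4] → [1, 7, -1, 0, 12, 2, 13, 3, 4, 11]
j=5: v[5]=2 ≤ 11 → i=4, swap v[4],v[5] → [1, 7, -1, 0, 2, 12, 13, 3, 4, 11]
j=6: v[6]=13 > 11 → no swap
j=7: v[7]=3 ≤ 11 → i=5, swap v[5],v[7] → [1, 7, -1, 0, 2, 3, 13, 12, 4, 11]
(after j=7) v = [1, 7, -1, 0, 2, 3, 13, 12, 4, 11]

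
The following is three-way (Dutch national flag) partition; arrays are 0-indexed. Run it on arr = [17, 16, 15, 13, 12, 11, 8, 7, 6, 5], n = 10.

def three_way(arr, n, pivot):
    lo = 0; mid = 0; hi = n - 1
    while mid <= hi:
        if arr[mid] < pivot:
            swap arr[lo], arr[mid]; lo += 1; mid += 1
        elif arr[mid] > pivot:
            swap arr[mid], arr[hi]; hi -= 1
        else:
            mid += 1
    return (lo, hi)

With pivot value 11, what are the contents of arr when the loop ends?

pivot = 11; lo=0, mid=0, hi=9
arr[mid]=17>11: swap arr[0],arr[9]; hi=8 → [5, 16, 15, 13, 12, 11, 8, 7, 6, 17]
arr[mid]=5<11: swap arr[0],arr[0]; lo=1,mid=1 → [5, 16, 15, 13, 12, 11, 8, 7, 6, 17]
arr[mid]=16>11: swap arr[1],arr[8]; hi=7 → [5, 6, 15, 13, 12, 11, 8, 7, 16, 17]
arr[mid]=6<11: swap arr[1],arr[1]; lo=2,mid=2 → [5, 6, 15, 13, 12, 11, 8, 7, 16, 17]
arr[mid]=15>11: swap arr[2],arr[7]; hi=6 → [5, 6, 7, 13, 12, 11, 8, 15, 16, 17]
arr[mid]=7<11: swap arr[2],arr[2]; lo=3,mid=3 → [5, 6, 7, 13, 12, 11, 8, 15, 16, 17]
arr[mid]=13>11: swap arr[3],arr[6]; hi=5 → [5, 6, 7, 8, 12, 11, 13, 15, 16, 17]
arr[mid]=8<11: swap arr[3],arr[3]; lo=4,mid=4 → [5, 6, 7, 8, 12, 11, 13, 15, 16, 17]
arr[mid]=12>11: swap arr[4],arr[5]; hi=4 → [5, 6, 7, 8, 11, 12, 13, 15, 16, 17]
arr[mid]=11=11: mid=5
end: lo=4, hi=4; arr = [5, 6, 7, 8, 11, 12, 13, 15, 16, 17]

[5, 6, 7, 8, 11, 12, 13, 15, 16, 17]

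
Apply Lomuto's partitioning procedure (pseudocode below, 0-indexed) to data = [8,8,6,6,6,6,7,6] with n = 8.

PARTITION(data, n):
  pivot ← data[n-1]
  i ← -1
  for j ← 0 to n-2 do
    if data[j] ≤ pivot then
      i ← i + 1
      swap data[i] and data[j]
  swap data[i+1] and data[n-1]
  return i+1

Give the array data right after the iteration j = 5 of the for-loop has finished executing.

[6,6,6,6,8,8,7,6]

pivot=6, i=-1
j=0: 8>6, skip
j=1: 8>6, skip
j=2: 6≤6, i=0, swap(0,2) ⇒ [6,8,8,6,6,6,7,6]
j=3: 6≤6, i=1, swap(1,3) ⇒ [6,6,8,8,6,6,7,6]
j=4: 6≤6, i=2, swap(2,4) ⇒ [6,6,6,8,8,6,7,6]
j=5: 6≤6, i=3, swap(3,5) ⇒ [6,6,6,6,8,8,7,6]
(after j=5) data = [6,6,6,6,8,8,7,6]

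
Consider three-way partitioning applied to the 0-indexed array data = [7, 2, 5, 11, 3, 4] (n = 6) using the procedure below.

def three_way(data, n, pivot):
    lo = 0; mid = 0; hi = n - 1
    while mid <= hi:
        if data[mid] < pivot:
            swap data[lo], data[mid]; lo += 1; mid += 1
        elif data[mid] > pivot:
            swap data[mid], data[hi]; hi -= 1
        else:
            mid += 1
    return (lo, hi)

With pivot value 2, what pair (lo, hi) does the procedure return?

(0, 0)

lo=0 mid=0 hi=5
7>2: swap(0,5), hi=4 ⇒ [4, 2, 5, 11, 3, 7]
4>2: swap(0,4), hi=3 ⇒ [3, 2, 5, 11, 4, 7]
3>2: swap(0,3), hi=2 ⇒ [11, 2, 5, 3, 4, 7]
11>2: swap(0,2), hi=1 ⇒ [5, 2, 11, 3, 4, 7]
5>2: swap(0,1), hi=0 ⇒ [2, 5, 11, 3, 4, 7]
2=2: mid=1
done. lo=0 hi=0; data=[2, 5, 11, 3, 4, 7]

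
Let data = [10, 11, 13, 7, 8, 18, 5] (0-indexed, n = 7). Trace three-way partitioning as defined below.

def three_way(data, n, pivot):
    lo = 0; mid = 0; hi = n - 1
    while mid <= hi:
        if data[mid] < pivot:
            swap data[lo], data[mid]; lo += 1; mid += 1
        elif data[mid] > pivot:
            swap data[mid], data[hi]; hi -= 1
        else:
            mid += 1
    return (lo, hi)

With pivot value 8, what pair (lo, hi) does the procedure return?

lo=0 mid=0 hi=6
10>8: swap(0,6), hi=5 ⇒ [5, 11, 13, 7, 8, 18, 10]
5<8: swap(0,0), lo=1 mid=1 ⇒ [5, 11, 13, 7, 8, 18, 10]
11>8: swap(1,5), hi=4 ⇒ [5, 18, 13, 7, 8, 11, 10]
18>8: swap(1,4), hi=3 ⇒ [5, 8, 13, 7, 18, 11, 10]
8=8: mid=2
13>8: swap(2,3), hi=2 ⇒ [5, 8, 7, 13, 18, 11, 10]
7<8: swap(1,2), lo=2 mid=3 ⇒ [5, 7, 8, 13, 18, 11, 10]
done. lo=2 hi=2; data=[5, 7, 8, 13, 18, 11, 10]

(2, 2)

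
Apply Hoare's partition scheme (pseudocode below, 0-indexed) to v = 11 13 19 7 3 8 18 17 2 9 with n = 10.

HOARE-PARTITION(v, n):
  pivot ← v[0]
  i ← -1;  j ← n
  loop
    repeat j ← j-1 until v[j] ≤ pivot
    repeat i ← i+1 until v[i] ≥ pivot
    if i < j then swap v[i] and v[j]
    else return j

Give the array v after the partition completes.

9 2 8 7 3 19 18 17 13 11

pivot=11
j stops at 9 (9), i stops at 0 (11); swap ⇒ 9 13 19 7 3 8 18 17 2 11
j stops at 8 (2), i stops at 1 (13); swap ⇒ 9 2 19 7 3 8 18 17 13 11
j stops at 5 (8), i stops at 2 (19); swap ⇒ 9 2 8 7 3 19 18 17 13 11
j stops at 4, i stops at 5; i≥j ⇒ return 4. v=9 2 8 7 3 19 18 17 13 11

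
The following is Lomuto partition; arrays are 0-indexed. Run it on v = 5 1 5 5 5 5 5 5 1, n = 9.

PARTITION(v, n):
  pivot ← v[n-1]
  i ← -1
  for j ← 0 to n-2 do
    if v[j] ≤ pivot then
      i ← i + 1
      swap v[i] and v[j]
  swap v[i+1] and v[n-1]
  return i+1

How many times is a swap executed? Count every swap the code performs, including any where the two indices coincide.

pivot = v[8] = 1; i = -1
j=0: v[0]=5 > 1 → no swap
j=1: v[1]=1 ≤ 1 → i=0, swap v[0],v[1] → 1 5 5 5 5 5 5 5 1
j=2: v[2]=5 > 1 → no swap
j=3: v[3]=5 > 1 → no swap
j=4: v[4]=5 > 1 → no swap
j=5: v[5]=5 > 1 → no swap
j=6: v[6]=5 > 1 → no swap
j=7: v[7]=5 > 1 → no swap
final swap v[1],v[8] → 1 1 5 5 5 5 5 5 5; return 1

2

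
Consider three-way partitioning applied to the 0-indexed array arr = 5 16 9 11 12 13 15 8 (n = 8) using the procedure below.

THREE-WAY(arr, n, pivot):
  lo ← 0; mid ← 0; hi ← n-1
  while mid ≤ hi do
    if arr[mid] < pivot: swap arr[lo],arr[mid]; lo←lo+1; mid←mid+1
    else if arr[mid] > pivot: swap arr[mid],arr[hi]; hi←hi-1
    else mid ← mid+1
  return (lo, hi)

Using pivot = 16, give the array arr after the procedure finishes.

lo=0 mid=0 hi=7
5<16: swap(0,0), lo=1 mid=1 ⇒ 5 16 9 11 12 13 15 8
16=16: mid=2
9<16: swap(1,2), lo=2 mid=3 ⇒ 5 9 16 11 12 13 15 8
11<16: swap(2,3), lo=3 mid=4 ⇒ 5 9 11 16 12 13 15 8
12<16: swap(3,4), lo=4 mid=5 ⇒ 5 9 11 12 16 13 15 8
13<16: swap(4,5), lo=5 mid=6 ⇒ 5 9 11 12 13 16 15 8
15<16: swap(5,6), lo=6 mid=7 ⇒ 5 9 11 12 13 15 16 8
8<16: swap(6,7), lo=7 mid=8 ⇒ 5 9 11 12 13 15 8 16
done. lo=7 hi=7; arr=5 9 11 12 13 15 8 16

5 9 11 12 13 15 8 16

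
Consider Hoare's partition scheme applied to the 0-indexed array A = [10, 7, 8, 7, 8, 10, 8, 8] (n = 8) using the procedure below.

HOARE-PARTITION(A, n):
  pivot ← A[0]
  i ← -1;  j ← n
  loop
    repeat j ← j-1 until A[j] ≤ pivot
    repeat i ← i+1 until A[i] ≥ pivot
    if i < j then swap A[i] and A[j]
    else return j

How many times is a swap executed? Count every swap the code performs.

2

pivot = A[0] = 10; i = -1, j = 8
j→7 (A[7]=8≤10), i→0 (A[0]=10≥10); i<j, swap → [8, 7, 8, 7, 8, 10, 8, 10]
j→6 (A[6]=8≤10), i→5 (A[5]=10≥10); i<j, swap → [8, 7, 8, 7, 8, 8, 10, 10]
j→5, i→6; i≥j, return j=5. A = [8, 7, 8, 7, 8, 8, 10, 10]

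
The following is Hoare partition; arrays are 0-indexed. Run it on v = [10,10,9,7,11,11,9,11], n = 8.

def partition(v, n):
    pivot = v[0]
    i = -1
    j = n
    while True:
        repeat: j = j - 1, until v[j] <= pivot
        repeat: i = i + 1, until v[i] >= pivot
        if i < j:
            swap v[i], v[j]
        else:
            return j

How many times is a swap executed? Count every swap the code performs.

pivot = v[0] = 10; i = -1, j = 8
j→6 (v[6]=9≤10), i→0 (v[0]=10≥10); i<j, swap → [9,10,9,7,11,11,10,11]
j→3 (v[3]=7≤10), i→1 (v[1]=10≥10); i<j, swap → [9,7,9,10,11,11,10,11]
j→2, i→3; i≥j, return j=2. v = [9,7,9,10,11,11,10,11]

2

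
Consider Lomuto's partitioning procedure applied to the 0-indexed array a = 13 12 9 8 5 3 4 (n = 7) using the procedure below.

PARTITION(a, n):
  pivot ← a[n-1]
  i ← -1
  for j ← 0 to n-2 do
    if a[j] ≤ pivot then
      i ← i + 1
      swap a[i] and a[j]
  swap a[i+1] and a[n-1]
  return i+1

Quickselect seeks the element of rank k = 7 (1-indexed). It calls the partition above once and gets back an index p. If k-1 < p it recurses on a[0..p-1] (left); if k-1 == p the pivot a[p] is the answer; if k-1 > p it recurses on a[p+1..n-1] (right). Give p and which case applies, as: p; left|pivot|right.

1; right

pivot=4, i=-1
j=0: 13>4, skip
j=1: 12>4, skip
j=2: 9>4, skip
j=3: 8>4, skip
j=4: 5>4, skip
j=5: 3≤4, i=0, swap(0,5) ⇒ 3 12 9 8 5 13 4
swap(1,6) ⇒ 3 4 9 8 5 13 12; return 1
p = 1; k-1 = 6 > 1 ⇒ right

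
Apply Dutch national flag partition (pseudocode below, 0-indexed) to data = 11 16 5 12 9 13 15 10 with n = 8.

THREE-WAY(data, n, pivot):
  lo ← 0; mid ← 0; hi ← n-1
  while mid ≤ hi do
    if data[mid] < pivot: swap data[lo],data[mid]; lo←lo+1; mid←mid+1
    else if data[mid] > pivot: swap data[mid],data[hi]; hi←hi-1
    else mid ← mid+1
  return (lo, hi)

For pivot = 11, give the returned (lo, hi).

(3, 3)

lo=0 mid=0 hi=7
11=11: mid=1
16>11: swap(1,7), hi=6 ⇒ 11 10 5 12 9 13 15 16
10<11: swap(0,1), lo=1 mid=2 ⇒ 10 11 5 12 9 13 15 16
5<11: swap(1,2), lo=2 mid=3 ⇒ 10 5 11 12 9 13 15 16
12>11: swap(3,6), hi=5 ⇒ 10 5 11 15 9 13 12 16
15>11: swap(3,5), hi=4 ⇒ 10 5 11 13 9 15 12 16
13>11: swap(3,4), hi=3 ⇒ 10 5 11 9 13 15 12 16
9<11: swap(2,3), lo=3 mid=4 ⇒ 10 5 9 11 13 15 12 16
done. lo=3 hi=3; data=10 5 9 11 13 15 12 16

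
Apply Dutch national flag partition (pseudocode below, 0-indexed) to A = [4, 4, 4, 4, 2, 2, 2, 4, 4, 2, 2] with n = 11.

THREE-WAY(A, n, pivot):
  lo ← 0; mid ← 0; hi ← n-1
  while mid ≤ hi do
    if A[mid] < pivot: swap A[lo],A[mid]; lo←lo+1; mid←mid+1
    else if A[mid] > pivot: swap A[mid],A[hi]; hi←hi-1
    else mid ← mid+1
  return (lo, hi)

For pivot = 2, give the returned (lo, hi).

(0, 4)

pivot = 2; lo=0, mid=0, hi=10
A[mid]=4>2: swap A[0],A[10]; hi=9 → [2, 4, 4, 4, 2, 2, 2, 4, 4, 2, 4]
A[mid]=2=2: mid=1
A[mid]=4>2: swap A[1],A[9]; hi=8 → [2, 2, 4, 4, 2, 2, 2, 4, 4, 4, 4]
A[mid]=2=2: mid=2
A[mid]=4>2: swap A[2],A[8]; hi=7 → [2, 2, 4, 4, 2, 2, 2, 4, 4, 4, 4]
A[mid]=4>2: swap A[2],A[7]; hi=6 → [2, 2, 4, 4, 2, 2, 2, 4, 4, 4, 4]
A[mid]=4>2: swap A[2],A[6]; hi=5 → [2, 2, 2, 4, 2, 2, 4, 4, 4, 4, 4]
A[mid]=2=2: mid=3
A[mid]=4>2: swap A[3],A[5]; hi=4 → [2, 2, 2, 2, 2, 4, 4, 4, 4, 4, 4]
A[mid]=2=2: mid=4
A[mid]=2=2: mid=5
end: lo=0, hi=4; A = [2, 2, 2, 2, 2, 4, 4, 4, 4, 4, 4]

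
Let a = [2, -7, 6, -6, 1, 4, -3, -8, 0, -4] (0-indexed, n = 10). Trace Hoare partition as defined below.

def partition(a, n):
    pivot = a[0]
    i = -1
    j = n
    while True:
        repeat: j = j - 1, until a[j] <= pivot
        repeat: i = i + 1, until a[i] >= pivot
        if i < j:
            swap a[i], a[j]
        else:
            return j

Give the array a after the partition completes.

[-4, -7, 0, -6, 1, -8, -3, 4, 6, 2]

pivot = a[0] = 2; i = -1, j = 10
j→9 (a[9]=-4≤2), i→0 (a[0]=2≥2); i<j, swap → [-4, -7, 6, -6, 1, 4, -3, -8, 0, 2]
j→8 (a[8]=0≤2), i→2 (a[2]=6≥2); i<j, swap → [-4, -7, 0, -6, 1, 4, -3, -8, 6, 2]
j→7 (a[7]=-8≤2), i→5 (a[5]=4≥2); i<j, swap → [-4, -7, 0, -6, 1, -8, -3, 4, 6, 2]
j→6, i→7; i≥j, return j=6. a = [-4, -7, 0, -6, 1, -8, -3, 4, 6, 2]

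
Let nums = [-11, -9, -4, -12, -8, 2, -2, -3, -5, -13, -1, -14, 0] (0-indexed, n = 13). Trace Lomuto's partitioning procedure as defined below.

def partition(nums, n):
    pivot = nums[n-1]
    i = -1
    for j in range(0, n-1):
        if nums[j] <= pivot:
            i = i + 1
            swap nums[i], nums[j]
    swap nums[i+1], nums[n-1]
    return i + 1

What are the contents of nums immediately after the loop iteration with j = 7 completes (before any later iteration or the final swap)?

pivot = nums[12] = 0; i = -1
j=0: nums[0]=-11 ≤ 0 → i=0, swap nums[0],nums[0] (no change) → [-11, -9, -4, -12, -8, 2, -2, -3, -5, -13, -1, -14, 0]
j=1: nums[1]=-9 ≤ 0 → i=1, swap nums[1],nums[1] (no change) → [-11, -9, -4, -12, -8, 2, -2, -3, -5, -13, -1, -14, 0]
j=2: nums[2]=-4 ≤ 0 → i=2, swap nums[2],nums[2] (no change) → [-11, -9, -4, -12, -8, 2, -2, -3, -5, -13, -1, -14, 0]
j=3: nums[3]=-12 ≤ 0 → i=3, swap nums[3],nums[3] (no change) → [-11, -9, -4, -12, -8, 2, -2, -3, -5, -13, -1, -14, 0]
j=4: nums[4]=-8 ≤ 0 → i=4, swap nums[4],nums[4] (no change) → [-11, -9, -4, -12, -8, 2, -2, -3, -5, -13, -1, -14, 0]
j=5: nums[5]=2 > 0 → no swap
j=6: nums[6]=-2 ≤ 0 → i=5, swap nums[5],nums[6] → [-11, -9, -4, -12, -8, -2, 2, -3, -5, -13, -1, -14, 0]
j=7: nums[7]=-3 ≤ 0 → i=6, swap nums[6],nums[7] → [-11, -9, -4, -12, -8, -2, -3, 2, -5, -13, -1, -14, 0]
(after j=7) nums = [-11, -9, -4, -12, -8, -2, -3, 2, -5, -13, -1, -14, 0]

[-11, -9, -4, -12, -8, -2, -3, 2, -5, -13, -1, -14, 0]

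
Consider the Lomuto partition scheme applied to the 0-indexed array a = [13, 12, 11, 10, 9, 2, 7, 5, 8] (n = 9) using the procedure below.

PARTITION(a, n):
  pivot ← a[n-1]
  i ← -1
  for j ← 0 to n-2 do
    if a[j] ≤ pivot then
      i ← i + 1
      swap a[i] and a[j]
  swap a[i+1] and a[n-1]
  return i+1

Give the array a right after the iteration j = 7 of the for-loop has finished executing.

[2, 7, 5, 10, 9, 13, 12, 11, 8]

pivot = a[8] = 8; i = -1
j=0: a[0]=13 > 8 → no swap
j=1: a[1]=12 > 8 → no swap
j=2: a[2]=11 > 8 → no swap
j=3: a[3]=10 > 8 → no swap
j=4: a[4]=9 > 8 → no swap
j=5: a[5]=2 ≤ 8 → i=0, swap a[0],a[5] → [2, 12, 11, 10, 9, 13, 7, 5, 8]
j=6: a[6]=7 ≤ 8 → i=1, swap a[1],a[6] → [2, 7, 11, 10, 9, 13, 12, 5, 8]
j=7: a[7]=5 ≤ 8 → i=2, swap a[2],a[7] → [2, 7, 5, 10, 9, 13, 12, 11, 8]
(after j=7) a = [2, 7, 5, 10, 9, 13, 12, 11, 8]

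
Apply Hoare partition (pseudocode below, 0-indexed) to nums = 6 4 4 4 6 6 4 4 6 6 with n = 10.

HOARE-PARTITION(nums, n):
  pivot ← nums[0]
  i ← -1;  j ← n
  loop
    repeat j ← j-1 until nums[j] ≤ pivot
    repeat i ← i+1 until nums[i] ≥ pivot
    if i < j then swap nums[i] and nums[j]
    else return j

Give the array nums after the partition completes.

pivot=6
j stops at 9 (6), i stops at 0 (6); swap ⇒ 6 4 4 4 6 6 4 4 6 6
j stops at 8 (6), i stops at 4 (6); swap ⇒ 6 4 4 4 6 6 4 4 6 6
j stops at 7 (4), i stops at 5 (6); swap ⇒ 6 4 4 4 6 4 4 6 6 6
j stops at 6, i stops at 7; i≥j ⇒ return 6. nums=6 4 4 4 6 4 4 6 6 6

6 4 4 4 6 4 4 6 6 6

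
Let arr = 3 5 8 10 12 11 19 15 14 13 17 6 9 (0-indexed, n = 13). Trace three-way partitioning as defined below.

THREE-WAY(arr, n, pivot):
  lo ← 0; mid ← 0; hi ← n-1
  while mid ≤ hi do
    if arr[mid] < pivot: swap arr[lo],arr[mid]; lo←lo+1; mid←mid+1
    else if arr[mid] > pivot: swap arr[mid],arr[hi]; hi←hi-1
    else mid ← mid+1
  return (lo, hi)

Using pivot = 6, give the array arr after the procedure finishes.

lo=0 mid=0 hi=12
3<6: swap(0,0), lo=1 mid=1 ⇒ 3 5 8 10 12 11 19 15 14 13 17 6 9
5<6: swap(1,1), lo=2 mid=2 ⇒ 3 5 8 10 12 11 19 15 14 13 17 6 9
8>6: swap(2,12), hi=11 ⇒ 3 5 9 10 12 11 19 15 14 13 17 6 8
9>6: swap(2,11), hi=10 ⇒ 3 5 6 10 12 11 19 15 14 13 17 9 8
6=6: mid=3
10>6: swap(3,10), hi=9 ⇒ 3 5 6 17 12 11 19 15 14 13 10 9 8
17>6: swap(3,9), hi=8 ⇒ 3 5 6 13 12 11 19 15 14 17 10 9 8
13>6: swap(3,8), hi=7 ⇒ 3 5 6 14 12 11 19 15 13 17 10 9 8
14>6: swap(3,7), hi=6 ⇒ 3 5 6 15 12 11 19 14 13 17 10 9 8
15>6: swap(3,6), hi=5 ⇒ 3 5 6 19 12 11 15 14 13 17 10 9 8
19>6: swap(3,5), hi=4 ⇒ 3 5 6 11 12 19 15 14 13 17 10 9 8
11>6: swap(3,4), hi=3 ⇒ 3 5 6 12 11 19 15 14 13 17 10 9 8
12>6: swap(3,3), hi=2 ⇒ 3 5 6 12 11 19 15 14 13 17 10 9 8
done. lo=2 hi=2; arr=3 5 6 12 11 19 15 14 13 17 10 9 8

3 5 6 12 11 19 15 14 13 17 10 9 8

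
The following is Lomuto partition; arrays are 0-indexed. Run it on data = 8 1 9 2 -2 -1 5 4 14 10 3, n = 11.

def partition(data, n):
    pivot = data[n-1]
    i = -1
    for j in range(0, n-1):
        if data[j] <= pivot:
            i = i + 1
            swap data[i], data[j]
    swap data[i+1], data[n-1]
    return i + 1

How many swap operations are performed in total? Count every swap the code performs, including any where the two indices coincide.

pivot = data[10] = 3; i = -1
j=0: data[0]=8 > 3 → no swap
j=1: data[1]=1 ≤ 3 → i=0, swap data[0],data[1] → 1 8 9 2 -2 -1 5 4 14 10 3
j=2: data[2]=9 > 3 → no swap
j=3: data[3]=2 ≤ 3 → i=1, swap data[1],data[3] → 1 2 9 8 -2 -1 5 4 14 10 3
j=4: data[4]=-2 ≤ 3 → i=2, swap data[2],data[4] → 1 2 -2 8 9 -1 5 4 14 10 3
j=5: data[5]=-1 ≤ 3 → i=3, swap data[3],data[5] → 1 2 -2 -1 9 8 5 4 14 10 3
j=6: data[6]=5 > 3 → no swap
j=7: data[7]=4 > 3 → no swap
j=8: data[8]=14 > 3 → no swap
j=9: data[9]=10 > 3 → no swap
final swap data[4],data[10] → 1 2 -2 -1 3 8 5 4 14 10 9; return 4

5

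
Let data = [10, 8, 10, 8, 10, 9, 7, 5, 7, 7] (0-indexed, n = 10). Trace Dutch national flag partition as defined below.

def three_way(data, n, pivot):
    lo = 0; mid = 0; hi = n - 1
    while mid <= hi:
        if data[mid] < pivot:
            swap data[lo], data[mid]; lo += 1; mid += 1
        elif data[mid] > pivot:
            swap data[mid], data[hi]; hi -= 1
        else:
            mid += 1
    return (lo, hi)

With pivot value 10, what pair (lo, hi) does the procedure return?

pivot = 10; lo=0, mid=0, hi=9
data[mid]=10=10: mid=1
data[mid]=8<10: swap data[0],data[1]; lo=1,mid=2 → [8, 10, 10, 8, 10, 9, 7, 5, 7, 7]
data[mid]=10=10: mid=3
data[mid]=8<10: swap data[1],data[3]; lo=2,mid=4 → [8, 8, 10, 10, 10, 9, 7, 5, 7, 7]
data[mid]=10=10: mid=5
data[mid]=9<10: swap data[2],data[5]; lo=3,mid=6 → [8, 8, 9, 10, 10, 10, 7, 5, 7, 7]
data[mid]=7<10: swap data[3],data[6]; lo=4,mid=7 → [8, 8, 9, 7, 10, 10, 10, 5, 7, 7]
data[mid]=5<10: swap data[4],data[7]; lo=5,mid=8 → [8, 8, 9, 7, 5, 10, 10, 10, 7, 7]
data[mid]=7<10: swap data[5],data[8]; lo=6,mid=9 → [8, 8, 9, 7, 5, 7, 10, 10, 10, 7]
data[mid]=7<10: swap data[6],data[9]; lo=7,mid=10 → [8, 8, 9, 7, 5, 7, 7, 10, 10, 10]
end: lo=7, hi=9; data = [8, 8, 9, 7, 5, 7, 7, 10, 10, 10]

(7, 9)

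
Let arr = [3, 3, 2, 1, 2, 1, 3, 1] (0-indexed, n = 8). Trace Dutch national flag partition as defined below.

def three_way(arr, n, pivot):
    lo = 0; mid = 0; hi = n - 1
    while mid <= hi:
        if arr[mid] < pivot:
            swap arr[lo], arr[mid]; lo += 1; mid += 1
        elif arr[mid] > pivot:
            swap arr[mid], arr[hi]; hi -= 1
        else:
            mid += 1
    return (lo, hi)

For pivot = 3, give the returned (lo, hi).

lo=0 mid=0 hi=7
3=3: mid=1
3=3: mid=2
2<3: swap(0,2), lo=1 mid=3 ⇒ [2, 3, 3, 1, 2, 1, 3, 1]
1<3: swap(1,3), lo=2 mid=4 ⇒ [2, 1, 3, 3, 2, 1, 3, 1]
2<3: swap(2,4), lo=3 mid=5 ⇒ [2, 1, 2, 3, 3, 1, 3, 1]
1<3: swap(3,5), lo=4 mid=6 ⇒ [2, 1, 2, 1, 3, 3, 3, 1]
3=3: mid=7
1<3: swap(4,7), lo=5 mid=8 ⇒ [2, 1, 2, 1, 1, 3, 3, 3]
done. lo=5 hi=7; arr=[2, 1, 2, 1, 1, 3, 3, 3]

(5, 7)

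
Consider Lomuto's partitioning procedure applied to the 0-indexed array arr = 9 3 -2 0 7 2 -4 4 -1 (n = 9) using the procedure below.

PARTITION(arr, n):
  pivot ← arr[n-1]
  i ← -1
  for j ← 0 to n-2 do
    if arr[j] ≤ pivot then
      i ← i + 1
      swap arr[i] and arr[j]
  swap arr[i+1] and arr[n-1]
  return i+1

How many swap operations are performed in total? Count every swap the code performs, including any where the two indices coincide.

3

pivot=-1, i=-1
j=0: 9>-1, skip
j=1: 3>-1, skip
j=2: -2≤-1, i=0, swap(0,2) ⇒ -2 3 9 0 7 2 -4 4 -1
j=3: 0>-1, skip
j=4: 7>-1, skip
j=5: 2>-1, skip
j=6: -4≤-1, i=1, swap(1,6) ⇒ -2 -4 9 0 7 2 3 4 -1
j=7: 4>-1, skip
swap(2,8) ⇒ -2 -4 -1 0 7 2 3 4 9; return 2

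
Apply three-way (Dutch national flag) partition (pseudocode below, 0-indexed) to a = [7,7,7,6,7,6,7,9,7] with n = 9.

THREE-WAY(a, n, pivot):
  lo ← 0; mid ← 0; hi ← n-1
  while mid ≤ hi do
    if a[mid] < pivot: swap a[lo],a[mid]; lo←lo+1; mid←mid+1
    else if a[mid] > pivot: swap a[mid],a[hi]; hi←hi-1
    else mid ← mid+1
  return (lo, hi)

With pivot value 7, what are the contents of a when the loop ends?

[6,6,7,7,7,7,7,7,9]

pivot = 7; lo=0, mid=0, hi=8
a[mid]=7=7: mid=1
a[mid]=7=7: mid=2
a[mid]=7=7: mid=3
a[mid]=6<7: swap a[0],a[3]; lo=1,mid=4 → [6,7,7,7,7,6,7,9,7]
a[mid]=7=7: mid=5
a[mid]=6<7: swap a[1],a[5]; lo=2,mid=6 → [6,6,7,7,7,7,7,9,7]
a[mid]=7=7: mid=7
a[mid]=9>7: swap a[7],a[8]; hi=7 → [6,6,7,7,7,7,7,7,9]
a[mid]=7=7: mid=8
end: lo=2, hi=7; a = [6,6,7,7,7,7,7,7,9]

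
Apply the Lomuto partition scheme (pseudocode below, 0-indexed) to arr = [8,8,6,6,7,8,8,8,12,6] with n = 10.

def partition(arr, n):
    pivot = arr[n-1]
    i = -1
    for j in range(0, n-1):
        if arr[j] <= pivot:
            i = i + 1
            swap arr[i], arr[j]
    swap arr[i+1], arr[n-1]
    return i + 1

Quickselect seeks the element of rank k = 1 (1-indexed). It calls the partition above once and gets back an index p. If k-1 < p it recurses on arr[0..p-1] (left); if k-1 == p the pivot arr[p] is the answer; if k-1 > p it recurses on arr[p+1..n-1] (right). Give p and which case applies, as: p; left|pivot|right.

2; left

pivot=6, i=-1
j=0: 8>6, skip
j=1: 8>6, skip
j=2: 6≤6, i=0, swap(0,2) ⇒ [6,8,8,6,7,8,8,8,12,6]
j=3: 6≤6, i=1, swap(1,3) ⇒ [6,6,8,8,7,8,8,8,12,6]
j=4: 7>6, skip
j=5: 8>6, skip
j=6: 8>6, skip
j=7: 8>6, skip
j=8: 12>6, skip
swap(2,9) ⇒ [6,6,6,8,7,8,8,8,12,8]; return 2
p = 2; k-1 = 0 < 2 ⇒ left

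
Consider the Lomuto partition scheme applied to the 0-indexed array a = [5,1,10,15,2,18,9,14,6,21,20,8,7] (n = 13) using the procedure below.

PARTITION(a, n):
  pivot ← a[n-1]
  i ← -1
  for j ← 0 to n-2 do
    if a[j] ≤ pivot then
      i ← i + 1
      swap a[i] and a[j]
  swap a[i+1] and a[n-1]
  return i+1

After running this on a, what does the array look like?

[5,1,2,6,7,18,9,14,15,21,20,8,10]

pivot=7, i=-1
j=0: 5≤7, i=0, swap(0,0) ⇒ [5,1,10,15,2,18,9,14,6,21,20,8,7]
j=1: 1≤7, i=1, swap(1,1) ⇒ [5,1,10,15,2,18,9,14,6,21,20,8,7]
j=2: 10>7, skip
j=3: 15>7, skip
j=4: 2≤7, i=2, swap(2,4) ⇒ [5,1,2,15,10,18,9,14,6,21,20,8,7]
j=5: 18>7, skip
j=6: 9>7, skip
j=7: 14>7, skip
j=8: 6≤7, i=3, swap(3,8) ⇒ [5,1,2,6,10,18,9,14,15,21,20,8,7]
j=9: 21>7, skip
j=10: 20>7, skip
j=11: 8>7, skip
swap(4,12) ⇒ [5,1,2,6,7,18,9,14,15,21,20,8,10]; return 4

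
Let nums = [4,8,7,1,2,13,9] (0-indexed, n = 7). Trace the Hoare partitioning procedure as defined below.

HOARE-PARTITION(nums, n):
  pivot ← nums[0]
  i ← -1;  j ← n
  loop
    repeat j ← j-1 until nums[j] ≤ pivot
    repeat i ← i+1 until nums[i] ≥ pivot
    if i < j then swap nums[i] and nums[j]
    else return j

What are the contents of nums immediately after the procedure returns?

[2,1,7,8,4,13,9]

pivot = nums[0] = 4; i = -1, j = 7
j→4 (nums[4]=2≤4), i→0 (nums[0]=4≥4); i<j, swap → [2,8,7,1,4,13,9]
j→3 (nums[3]=1≤4), i→1 (nums[1]=8≥4); i<j, swap → [2,1,7,8,4,13,9]
j→1, i→2; i≥j, return j=1. nums = [2,1,7,8,4,13,9]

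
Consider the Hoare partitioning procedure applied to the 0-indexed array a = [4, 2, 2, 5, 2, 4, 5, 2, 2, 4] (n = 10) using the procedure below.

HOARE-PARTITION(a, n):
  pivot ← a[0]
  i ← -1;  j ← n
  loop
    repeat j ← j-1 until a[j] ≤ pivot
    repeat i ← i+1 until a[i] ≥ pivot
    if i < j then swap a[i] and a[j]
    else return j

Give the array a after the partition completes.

[4, 2, 2, 2, 2, 2, 5, 4, 5, 4]

pivot = a[0] = 4; i = -1, j = 10
j→9 (a[9]=4≤4), i→0 (a[0]=4≥4); i<j, swap → [4, 2, 2, 5, 2, 4, 5, 2, 2, 4]
j→8 (a[8]=2≤4), i→3 (a[3]=5≥4); i<j, swap → [4, 2, 2, 2, 2, 4, 5, 2, 5, 4]
j→7 (a[7]=2≤4), i→5 (a[5]=4≥4); i<j, swap → [4, 2, 2, 2, 2, 2, 5, 4, 5, 4]
j→5, i→6; i≥j, return j=5. a = [4, 2, 2, 2, 2, 2, 5, 4, 5, 4]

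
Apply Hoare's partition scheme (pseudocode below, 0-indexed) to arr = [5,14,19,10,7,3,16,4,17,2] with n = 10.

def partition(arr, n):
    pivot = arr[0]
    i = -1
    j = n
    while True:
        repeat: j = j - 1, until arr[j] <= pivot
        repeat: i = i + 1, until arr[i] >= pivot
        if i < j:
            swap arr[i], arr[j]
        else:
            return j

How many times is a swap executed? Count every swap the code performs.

3

pivot=5
j stops at 9 (2), i stops at 0 (5); swap ⇒ [2,14,19,10,7,3,16,4,17,5]
j stops at 7 (4), i stops at 1 (14); swap ⇒ [2,4,19,10,7,3,16,14,17,5]
j stops at 5 (3), i stops at 2 (19); swap ⇒ [2,4,3,10,7,19,16,14,17,5]
j stops at 2, i stops at 3; i≥j ⇒ return 2. arr=[2,4,3,10,7,19,16,14,17,5]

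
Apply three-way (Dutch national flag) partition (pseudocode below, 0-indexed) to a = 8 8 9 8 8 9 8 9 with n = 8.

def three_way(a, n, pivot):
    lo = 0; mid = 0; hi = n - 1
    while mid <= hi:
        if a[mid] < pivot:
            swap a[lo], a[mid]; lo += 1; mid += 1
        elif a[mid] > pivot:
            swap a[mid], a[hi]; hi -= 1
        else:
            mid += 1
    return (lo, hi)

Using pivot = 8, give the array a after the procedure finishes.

8 8 8 8 8 9 9 9

pivot = 8; lo=0, mid=0, hi=7
a[mid]=8=8: mid=1
a[mid]=8=8: mid=2
a[mid]=9>8: swap a[2],a[7]; hi=6 → 8 8 9 8 8 9 8 9
a[mid]=9>8: swap a[2],a[6]; hi=5 → 8 8 8 8 8 9 9 9
a[mid]=8=8: mid=3
a[mid]=8=8: mid=4
a[mid]=8=8: mid=5
a[mid]=9>8: swap a[5],a[5]; hi=4 → 8 8 8 8 8 9 9 9
end: lo=0, hi=4; a = 8 8 8 8 8 9 9 9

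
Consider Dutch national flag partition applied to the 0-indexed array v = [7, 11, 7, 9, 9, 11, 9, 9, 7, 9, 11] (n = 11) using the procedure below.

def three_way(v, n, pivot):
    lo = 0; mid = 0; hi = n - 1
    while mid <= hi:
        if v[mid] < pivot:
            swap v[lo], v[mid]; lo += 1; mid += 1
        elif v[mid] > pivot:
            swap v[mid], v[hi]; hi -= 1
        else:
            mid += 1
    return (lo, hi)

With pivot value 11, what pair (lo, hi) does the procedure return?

lo=0 mid=0 hi=10
7<11: swap(0,0), lo=1 mid=1 ⇒ [7, 11, 7, 9, 9, 11, 9, 9, 7, 9, 11]
11=11: mid=2
7<11: swap(1,2), lo=2 mid=3 ⇒ [7, 7, 11, 9, 9, 11, 9, 9, 7, 9, 11]
9<11: swap(2,3), lo=3 mid=4 ⇒ [7, 7, 9, 11, 9, 11, 9, 9, 7, 9, 11]
9<11: swap(3,4), lo=4 mid=5 ⇒ [7, 7, 9, 9, 11, 11, 9, 9, 7, 9, 11]
11=11: mid=6
9<11: swap(4,6), lo=5 mid=7 ⇒ [7, 7, 9, 9, 9, 11, 11, 9, 7, 9, 11]
9<11: swap(5,7), lo=6 mid=8 ⇒ [7, 7, 9, 9, 9, 9, 11, 11, 7, 9, 11]
7<11: swap(6,8), lo=7 mid=9 ⇒ [7, 7, 9, 9, 9, 9, 7, 11, 11, 9, 11]
9<11: swap(7,9), lo=8 mid=10 ⇒ [7, 7, 9, 9, 9, 9, 7, 9, 11, 11, 11]
11=11: mid=11
done. lo=8 hi=10; v=[7, 7, 9, 9, 9, 9, 7, 9, 11, 11, 11]

(8, 10)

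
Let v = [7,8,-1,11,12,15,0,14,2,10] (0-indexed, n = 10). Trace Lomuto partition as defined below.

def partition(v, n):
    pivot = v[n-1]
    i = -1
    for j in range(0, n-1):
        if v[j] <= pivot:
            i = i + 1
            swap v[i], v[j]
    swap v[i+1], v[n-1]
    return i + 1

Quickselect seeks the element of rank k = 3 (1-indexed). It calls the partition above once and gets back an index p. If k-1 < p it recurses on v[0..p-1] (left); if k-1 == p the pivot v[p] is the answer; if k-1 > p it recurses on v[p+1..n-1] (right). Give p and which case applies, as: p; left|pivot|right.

5; left

pivot=10, i=-1
j=0: 7≤10, i=0, swap(0,0) ⇒ [7,8,-1,11,12,15,0,14,2,10]
j=1: 8≤10, i=1, swap(1,1) ⇒ [7,8,-1,11,12,15,0,14,2,10]
j=2: -1≤10, i=2, swap(2,2) ⇒ [7,8,-1,11,12,15,0,14,2,10]
j=3: 11>10, skip
j=4: 12>10, skip
j=5: 15>10, skip
j=6: 0≤10, i=3, swap(3,6) ⇒ [7,8,-1,0,12,15,11,14,2,10]
j=7: 14>10, skip
j=8: 2≤10, i=4, swap(4,8) ⇒ [7,8,-1,0,2,15,11,14,12,10]
swap(5,9) ⇒ [7,8,-1,0,2,10,11,14,12,15]; return 5
p = 5; k-1 = 2 < 5 ⇒ left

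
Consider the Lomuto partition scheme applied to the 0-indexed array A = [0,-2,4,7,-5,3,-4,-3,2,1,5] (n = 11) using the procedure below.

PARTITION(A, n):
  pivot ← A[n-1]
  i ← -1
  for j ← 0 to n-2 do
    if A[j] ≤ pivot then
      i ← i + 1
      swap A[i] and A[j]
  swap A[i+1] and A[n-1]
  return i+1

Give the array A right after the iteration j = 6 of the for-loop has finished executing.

[0,-2,4,-5,3,-4,7,-3,2,1,5]

pivot=5, i=-1
j=0: 0≤5, i=0, swap(0,0) ⇒ [0,-2,4,7,-5,3,-4,-3,2,1,5]
j=1: -2≤5, i=1, swap(1,1) ⇒ [0,-2,4,7,-5,3,-4,-3,2,1,5]
j=2: 4≤5, i=2, swap(2,2) ⇒ [0,-2,4,7,-5,3,-4,-3,2,1,5]
j=3: 7>5, skip
j=4: -5≤5, i=3, swap(3,4) ⇒ [0,-2,4,-5,7,3,-4,-3,2,1,5]
j=5: 3≤5, i=4, swap(4,5) ⇒ [0,-2,4,-5,3,7,-4,-3,2,1,5]
j=6: -4≤5, i=5, swap(5,6) ⇒ [0,-2,4,-5,3,-4,7,-3,2,1,5]
(after j=6) A = [0,-2,4,-5,3,-4,7,-3,2,1,5]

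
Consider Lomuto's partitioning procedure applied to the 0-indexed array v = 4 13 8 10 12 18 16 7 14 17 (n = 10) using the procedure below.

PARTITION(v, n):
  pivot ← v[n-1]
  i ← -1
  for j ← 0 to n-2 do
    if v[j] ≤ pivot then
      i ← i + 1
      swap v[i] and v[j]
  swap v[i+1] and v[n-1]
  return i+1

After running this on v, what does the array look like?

4 13 8 10 12 16 7 14 17 18

pivot = v[9] = 17; i = -1
j=0: v[0]=4 ≤ 17 → i=0, swap v[0],v[0] (no change) → 4 13 8 10 12 18 16 7 14 17
j=1: v[1]=13 ≤ 17 → i=1, swap v[1],v[1] (no change) → 4 13 8 10 12 18 16 7 14 17
j=2: v[2]=8 ≤ 17 → i=2, swap v[2],v[2] (no change) → 4 13 8 10 12 18 16 7 14 17
j=3: v[3]=10 ≤ 17 → i=3, swap v[3],v[3] (no change) → 4 13 8 10 12 18 16 7 14 17
j=4: v[4]=12 ≤ 17 → i=4, swap v[4],v[4] (no change) → 4 13 8 10 12 18 16 7 14 17
j=5: v[5]=18 > 17 → no swap
j=6: v[6]=16 ≤ 17 → i=5, swap v[5],v[6] → 4 13 8 10 12 16 18 7 14 17
j=7: v[7]=7 ≤ 17 → i=6, swap v[6],v[7] → 4 13 8 10 12 16 7 18 14 17
j=8: v[8]=14 ≤ 17 → i=7, swap v[7],v[8] → 4 13 8 10 12 16 7 14 18 17
final swap v[8],v[9] → 4 13 8 10 12 16 7 14 17 18; return 8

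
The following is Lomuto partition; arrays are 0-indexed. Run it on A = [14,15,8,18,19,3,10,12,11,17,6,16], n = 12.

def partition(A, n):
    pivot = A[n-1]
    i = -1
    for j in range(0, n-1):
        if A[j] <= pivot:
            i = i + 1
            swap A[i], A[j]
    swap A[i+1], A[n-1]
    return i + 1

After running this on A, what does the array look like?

[14,15,8,3,10,12,11,6,16,17,18,19]

pivot=16, i=-1
j=0: 14≤16, i=0, swap(0,0) ⇒ [14,15,8,18,19,3,10,12,11,17,6,16]
j=1: 15≤16, i=1, swap(1,1) ⇒ [14,15,8,18,19,3,10,12,11,17,6,16]
j=2: 8≤16, i=2, swap(2,2) ⇒ [14,15,8,18,19,3,10,12,11,17,6,16]
j=3: 18>16, skip
j=4: 19>16, skip
j=5: 3≤16, i=3, swap(3,5) ⇒ [14,15,8,3,19,18,10,12,11,17,6,16]
j=6: 10≤16, i=4, swap(4,6) ⇒ [14,15,8,3,10,18,19,12,11,17,6,16]
j=7: 12≤16, i=5, swap(5,7) ⇒ [14,15,8,3,10,12,19,18,11,17,6,16]
j=8: 11≤16, i=6, swap(6,8) ⇒ [14,15,8,3,10,12,11,18,19,17,6,16]
j=9: 17>16, skip
j=10: 6≤16, i=7, swap(7,10) ⇒ [14,15,8,3,10,12,11,6,19,17,18,16]
swap(8,11) ⇒ [14,15,8,3,10,12,11,6,16,17,18,19]; return 8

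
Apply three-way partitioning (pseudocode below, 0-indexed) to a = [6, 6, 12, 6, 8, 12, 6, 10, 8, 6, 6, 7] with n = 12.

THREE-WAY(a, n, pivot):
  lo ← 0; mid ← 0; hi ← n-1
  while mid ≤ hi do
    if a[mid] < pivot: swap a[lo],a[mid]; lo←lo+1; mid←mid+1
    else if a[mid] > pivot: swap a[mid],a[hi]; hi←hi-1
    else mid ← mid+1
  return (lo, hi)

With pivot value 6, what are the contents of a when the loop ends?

pivot = 6; lo=0, mid=0, hi=11
a[mid]=6=6: mid=1
a[mid]=6=6: mid=2
a[mid]=12>6: swap a[2],a[11]; hi=10 → [6, 6, 7, 6, 8, 12, 6, 10, 8, 6, 6, 12]
a[mid]=7>6: swap a[2],a[10]; hi=9 → [6, 6, 6, 6, 8, 12, 6, 10, 8, 6, 7, 12]
a[mid]=6=6: mid=3
a[mid]=6=6: mid=4
a[mid]=8>6: swap a[4],a[9]; hi=8 → [6, 6, 6, 6, 6, 12, 6, 10, 8, 8, 7, 12]
a[mid]=6=6: mid=5
a[mid]=12>6: swap a[5],a[8]; hi=7 → [6, 6, 6, 6, 6, 8, 6, 10, 12, 8, 7, 12]
a[mid]=8>6: swap a[5],a[7]; hi=6 → [6, 6, 6, 6, 6, 10, 6, 8, 12, 8, 7, 12]
a[mid]=10>6: swap a[5],a[6]; hi=5 → [6, 6, 6, 6, 6, 6, 10, 8, 12, 8, 7, 12]
a[mid]=6=6: mid=6
end: lo=0, hi=5; a = [6, 6, 6, 6, 6, 6, 10, 8, 12, 8, 7, 12]

[6, 6, 6, 6, 6, 6, 10, 8, 12, 8, 7, 12]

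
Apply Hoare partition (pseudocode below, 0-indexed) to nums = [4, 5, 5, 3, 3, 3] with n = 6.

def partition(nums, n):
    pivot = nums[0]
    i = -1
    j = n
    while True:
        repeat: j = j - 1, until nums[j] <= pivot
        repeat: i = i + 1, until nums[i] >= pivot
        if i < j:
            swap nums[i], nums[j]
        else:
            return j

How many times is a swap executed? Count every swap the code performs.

pivot=4
j stops at 5 (3), i stops at 0 (4); swap ⇒ [3, 5, 5, 3, 3, 4]
j stops at 4 (3), i stops at 1 (5); swap ⇒ [3, 3, 5, 3, 5, 4]
j stops at 3 (3), i stops at 2 (5); swap ⇒ [3, 3, 3, 5, 5, 4]
j stops at 2, i stops at 3; i≥j ⇒ return 2. nums=[3, 3, 3, 5, 5, 4]

3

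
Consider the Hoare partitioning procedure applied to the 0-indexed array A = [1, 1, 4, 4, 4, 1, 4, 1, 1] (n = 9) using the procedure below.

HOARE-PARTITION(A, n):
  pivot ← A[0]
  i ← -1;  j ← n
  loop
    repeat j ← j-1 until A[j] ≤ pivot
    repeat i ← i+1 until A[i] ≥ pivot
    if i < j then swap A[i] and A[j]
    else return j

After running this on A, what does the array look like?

[1, 1, 1, 4, 4, 4, 4, 1, 1]

pivot=1
j stops at 8 (1), i stops at 0 (1); swap ⇒ [1, 1, 4, 4, 4, 1, 4, 1, 1]
j stops at 7 (1), i stops at 1 (1); swap ⇒ [1, 1, 4, 4, 4, 1, 4, 1, 1]
j stops at 5 (1), i stops at 2 (4); swap ⇒ [1, 1, 1, 4, 4, 4, 4, 1, 1]
j stops at 2, i stops at 3; i≥j ⇒ return 2. A=[1, 1, 1, 4, 4, 4, 4, 1, 1]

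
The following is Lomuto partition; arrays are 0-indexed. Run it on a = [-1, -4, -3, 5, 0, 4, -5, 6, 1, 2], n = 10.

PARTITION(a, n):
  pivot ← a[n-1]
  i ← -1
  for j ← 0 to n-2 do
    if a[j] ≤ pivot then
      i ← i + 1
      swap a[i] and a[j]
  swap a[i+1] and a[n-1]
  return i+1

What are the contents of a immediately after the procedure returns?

pivot=2, i=-1
j=0: -1≤2, i=0, swap(0,0) ⇒ [-1, -4, -3, 5, 0, 4, -5, 6, 1, 2]
j=1: -4≤2, i=1, swap(1,1) ⇒ [-1, -4, -3, 5, 0, 4, -5, 6, 1, 2]
j=2: -3≤2, i=2, swap(2,2) ⇒ [-1, -4, -3, 5, 0, 4, -5, 6, 1, 2]
j=3: 5>2, skip
j=4: 0≤2, i=3, swap(3,4) ⇒ [-1, -4, -3, 0, 5, 4, -5, 6, 1, 2]
j=5: 4>2, skip
j=6: -5≤2, i=4, swap(4,6) ⇒ [-1, -4, -3, 0, -5, 4, 5, 6, 1, 2]
j=7: 6>2, skip
j=8: 1≤2, i=5, swap(5,8) ⇒ [-1, -4, -3, 0, -5, 1, 5, 6, 4, 2]
swap(6,9) ⇒ [-1, -4, -3, 0, -5, 1, 2, 6, 4, 5]; return 6

[-1, -4, -3, 0, -5, 1, 2, 6, 4, 5]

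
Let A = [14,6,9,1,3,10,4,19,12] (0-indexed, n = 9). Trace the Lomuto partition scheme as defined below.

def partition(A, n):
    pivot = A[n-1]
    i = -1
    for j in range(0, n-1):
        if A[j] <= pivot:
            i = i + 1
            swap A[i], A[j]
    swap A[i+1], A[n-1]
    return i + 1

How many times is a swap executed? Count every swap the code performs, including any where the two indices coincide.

7

pivot = A[8] = 12; i = -1
j=0: A[0]=14 > 12 → no swap
j=1: A[1]=6 ≤ 12 → i=0, swap A[0],A[1] → [6,14,9,1,3,10,4,19,12]
j=2: A[2]=9 ≤ 12 → i=1, swap A[1],A[2] → [6,9,14,1,3,10,4,19,12]
j=3: A[3]=1 ≤ 12 → i=2, swap A[2],A[3] → [6,9,1,14,3,10,4,19,12]
j=4: A[4]=3 ≤ 12 → i=3, swap A[3],A[4] → [6,9,1,3,14,10,4,19,12]
j=5: A[5]=10 ≤ 12 → i=4, swap A[4],A[5] → [6,9,1,3,10,14,4,19,12]
j=6: A[6]=4 ≤ 12 → i=5, swap A[5],A[6] → [6,9,1,3,10,4,14,19,12]
j=7: A[7]=19 > 12 → no swap
final swap A[6],A[8] → [6,9,1,3,10,4,12,19,14]; return 6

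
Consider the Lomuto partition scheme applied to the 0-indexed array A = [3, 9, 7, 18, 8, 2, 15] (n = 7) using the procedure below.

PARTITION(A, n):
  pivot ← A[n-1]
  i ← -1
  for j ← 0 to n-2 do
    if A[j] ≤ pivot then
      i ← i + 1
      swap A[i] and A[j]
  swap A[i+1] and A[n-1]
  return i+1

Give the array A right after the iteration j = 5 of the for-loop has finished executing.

[3, 9, 7, 8, 2, 18, 15]

pivot = A[6] = 15; i = -1
j=0: A[0]=3 ≤ 15 → i=0, swap A[0],A[0] (no change) → [3, 9, 7, 18, 8, 2, 15]
j=1: A[1]=9 ≤ 15 → i=1, swap A[1],A[1] (no change) → [3, 9, 7, 18, 8, 2, 15]
j=2: A[2]=7 ≤ 15 → i=2, swap A[2],A[2] (no change) → [3, 9, 7, 18, 8, 2, 15]
j=3: A[3]=18 > 15 → no swap
j=4: A[4]=8 ≤ 15 → i=3, swap A[3],A[4] → [3, 9, 7, 8, 18, 2, 15]
j=5: A[5]=2 ≤ 15 → i=4, swap A[4],A[5] → [3, 9, 7, 8, 2, 18, 15]
(after j=5) A = [3, 9, 7, 8, 2, 18, 15]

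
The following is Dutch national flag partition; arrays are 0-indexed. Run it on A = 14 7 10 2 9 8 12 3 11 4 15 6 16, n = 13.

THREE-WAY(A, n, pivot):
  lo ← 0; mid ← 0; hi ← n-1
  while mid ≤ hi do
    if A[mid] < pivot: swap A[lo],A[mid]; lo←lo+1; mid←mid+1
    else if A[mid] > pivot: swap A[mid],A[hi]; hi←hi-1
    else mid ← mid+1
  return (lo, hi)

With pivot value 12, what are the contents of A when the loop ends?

6 7 10 2 9 8 3 11 4 12 15 16 14

pivot = 12; lo=0, mid=0, hi=12
A[mid]=14>12: swap A[0],A[12]; hi=11 → 16 7 10 2 9 8 12 3 11 4 15 6 14
A[mid]=16>12: swap A[0],A[11]; hi=10 → 6 7 10 2 9 8 12 3 11 4 15 16 14
A[mid]=6<12: swap A[0],A[0]; lo=1,mid=1 → 6 7 10 2 9 8 12 3 11 4 15 16 14
A[mid]=7<12: swap A[1],A[1]; lo=2,mid=2 → 6 7 10 2 9 8 12 3 11 4 15 16 14
A[mid]=10<12: swap A[2],A[2]; lo=3,mid=3 → 6 7 10 2 9 8 12 3 11 4 15 16 14
A[mid]=2<12: swap A[3],A[3]; lo=4,mid=4 → 6 7 10 2 9 8 12 3 11 4 15 16 14
A[mid]=9<12: swap A[4],A[4]; lo=5,mid=5 → 6 7 10 2 9 8 12 3 11 4 15 16 14
A[mid]=8<12: swap A[5],A[5]; lo=6,mid=6 → 6 7 10 2 9 8 12 3 11 4 15 16 14
A[mid]=12=12: mid=7
A[mid]=3<12: swap A[6],A[7]; lo=7,mid=8 → 6 7 10 2 9 8 3 12 11 4 15 16 14
A[mid]=11<12: swap A[7],A[8]; lo=8,mid=9 → 6 7 10 2 9 8 3 11 12 4 15 16 14
A[mid]=4<12: swap A[8],A[9]; lo=9,mid=10 → 6 7 10 2 9 8 3 11 4 12 15 16 14
A[mid]=15>12: swap A[10],A[10]; hi=9 → 6 7 10 2 9 8 3 11 4 12 15 16 14
end: lo=9, hi=9; A = 6 7 10 2 9 8 3 11 4 12 15 16 14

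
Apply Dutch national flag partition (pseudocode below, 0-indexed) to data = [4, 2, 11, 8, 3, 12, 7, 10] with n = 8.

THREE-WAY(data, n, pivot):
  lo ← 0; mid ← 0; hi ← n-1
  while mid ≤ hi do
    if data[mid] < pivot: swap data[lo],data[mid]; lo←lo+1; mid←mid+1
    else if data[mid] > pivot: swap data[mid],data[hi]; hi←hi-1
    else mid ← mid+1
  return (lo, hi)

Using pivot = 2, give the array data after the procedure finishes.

pivot = 2; lo=0, mid=0, hi=7
data[mid]=4>2: swap data[0],data[7]; hi=6 → [10, 2, 11, 8, 3, 12, 7, 4]
data[mid]=10>2: swap data[0],data[6]; hi=5 → [7, 2, 11, 8, 3, 12, 10, 4]
data[mid]=7>2: swap data[0],data[5]; hi=4 → [12, 2, 11, 8, 3, 7, 10, 4]
data[mid]=12>2: swap data[0],data[4]; hi=3 → [3, 2, 11, 8, 12, 7, 10, 4]
data[mid]=3>2: swap data[0],data[3]; hi=2 → [8, 2, 11, 3, 12, 7, 10, 4]
data[mid]=8>2: swap data[0],data[2]; hi=1 → [11, 2, 8, 3, 12, 7, 10, 4]
data[mid]=11>2: swap data[0],data[1]; hi=0 → [2, 11, 8, 3, 12, 7, 10, 4]
data[mid]=2=2: mid=1
end: lo=0, hi=0; data = [2, 11, 8, 3, 12, 7, 10, 4]

[2, 11, 8, 3, 12, 7, 10, 4]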